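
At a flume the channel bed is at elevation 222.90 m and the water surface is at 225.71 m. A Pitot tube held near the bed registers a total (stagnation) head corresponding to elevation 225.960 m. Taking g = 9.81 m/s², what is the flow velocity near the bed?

Near the bed, under hydrostatic conditions, the piezometric head (z + ψ) equals the free-surface elevation, 225.71 m.
Velocity head = total − piezometric = 225.960 − 225.71 = 0.250 m.
v = √(2g·h_v) = √(2 × 9.81 × 0.250) = 2.21 m/s.

v ≈ 2.21 m/s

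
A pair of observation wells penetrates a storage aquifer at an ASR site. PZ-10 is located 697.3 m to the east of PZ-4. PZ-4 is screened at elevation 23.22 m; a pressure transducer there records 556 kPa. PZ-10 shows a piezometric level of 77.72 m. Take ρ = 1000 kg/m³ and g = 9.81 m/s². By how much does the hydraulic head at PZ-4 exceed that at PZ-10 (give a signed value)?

Δh ≈ 2.18 m

Pressure head at PZ-4: ψ = P/(ρg) = 556×1000 / (1000 × 9.81) = 56.68 m.
Total head at PZ-4: h = z + ψ = 23.22 + 56.68 = 79.90 m.
Total head at PZ-10: h = 77.72 m (water level in the piezometer is the total head).
Head difference: h(PZ-4) − h(PZ-10) = 79.90 − 77.72 = 2.18 m.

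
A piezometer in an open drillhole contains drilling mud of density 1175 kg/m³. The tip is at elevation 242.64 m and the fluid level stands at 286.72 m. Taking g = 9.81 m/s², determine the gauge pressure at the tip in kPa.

Pressure head ψ = h − z = 286.72 − 242.64 = 44.08 m.
P = ρgψ = 1175 × 9.81 × 44.08 = 508099 Pa ≈ 508 kPa.

P ≈ 508 kPa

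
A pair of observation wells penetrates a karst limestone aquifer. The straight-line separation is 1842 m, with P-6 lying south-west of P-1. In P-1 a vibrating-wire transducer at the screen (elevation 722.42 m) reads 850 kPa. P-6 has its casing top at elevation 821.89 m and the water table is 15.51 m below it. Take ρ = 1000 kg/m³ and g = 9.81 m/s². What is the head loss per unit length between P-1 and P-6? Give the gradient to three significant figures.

Pressure head at P-1: ψ = P/(ρg) = 850×1000 / (1000 × 9.81) = 86.65 m.
Total head at P-1: h = z + ψ = 722.42 + 86.65 = 809.07 m.
Total head at P-6: h = 821.89 − 15.51 = 806.38 m.
Head difference: h(P-1) − h(P-6) = 809.07 − 806.38 = 2.69 m.
Hydraulic gradient: i = |Δh| / L = 2.69 / 1842 = 0.00146.

i ≈ 0.00146 m/m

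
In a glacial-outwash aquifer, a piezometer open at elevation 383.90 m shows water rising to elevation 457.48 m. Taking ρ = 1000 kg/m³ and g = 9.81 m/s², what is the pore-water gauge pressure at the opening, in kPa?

P ≈ 722 kPa

Pressure head ψ = h − z = 457.48 − 383.90 = 73.58 m.
P = ρgψ = 1000 × 9.81 × 73.58 = 721820 Pa ≈ 722 kPa.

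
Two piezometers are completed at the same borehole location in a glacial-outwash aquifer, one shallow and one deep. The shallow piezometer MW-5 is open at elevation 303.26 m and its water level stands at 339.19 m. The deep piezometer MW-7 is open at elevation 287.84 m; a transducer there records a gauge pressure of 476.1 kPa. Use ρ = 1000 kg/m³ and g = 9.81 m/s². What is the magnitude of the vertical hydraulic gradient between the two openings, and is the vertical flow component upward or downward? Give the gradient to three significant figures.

Total head at MW-5: h = 339.19 m (water level in the standpipe).
Pressure head at MW-7: ψ = P/(ρg) = 476.1×1000 / (1000 × 9.81) = 48.53 m.
Total head at MW-7: h = z + ψ = 287.84 + 48.53 = 336.37 m.
Δh = h(MW-5) − h(MW-7) = 339.19 − 336.37 = 2.82 m.
Vertical separation Δz = 303.26 − 287.84 = 15.42 m.
|i_v| = |Δh| / Δz = 2.82 / 15.42 = 0.183.
Head is higher in the shallow piezometer, so vertical flow is downward (recharge condition).

|i_v| ≈ 0.183; vertical flow is downward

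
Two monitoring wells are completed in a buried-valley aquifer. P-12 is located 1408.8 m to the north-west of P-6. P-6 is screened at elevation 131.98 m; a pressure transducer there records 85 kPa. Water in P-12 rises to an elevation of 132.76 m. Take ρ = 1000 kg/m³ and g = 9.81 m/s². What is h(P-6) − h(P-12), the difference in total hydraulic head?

Pressure head at P-6: ψ = P/(ρg) = 85×1000 / (1000 × 9.81) = 8.66 m.
Total head at P-6: h = z + ψ = 131.98 + 8.66 = 140.64 m.
Total head at P-12: h = 132.76 m (water level in the piezometer is the total head).
Head difference: h(P-6) − h(P-12) = 140.64 − 132.76 = 7.88 m.

Δh ≈ 7.88 m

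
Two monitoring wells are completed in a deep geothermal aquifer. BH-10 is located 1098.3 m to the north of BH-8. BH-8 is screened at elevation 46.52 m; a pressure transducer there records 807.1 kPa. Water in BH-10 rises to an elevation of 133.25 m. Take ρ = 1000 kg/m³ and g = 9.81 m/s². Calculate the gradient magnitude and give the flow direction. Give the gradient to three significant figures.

i ≈ 0.00406; groundwater flows toward the south

Pressure head at BH-8: ψ = P/(ρg) = 807.1×1000 / (1000 × 9.81) = 82.27 m.
Total head at BH-8: h = z + ψ = 46.52 + 82.27 = 128.79 m.
Total head at BH-10: h = 133.25 m (water level in the piezometer is the total head).
Head difference: h(BH-8) − h(BH-10) = 128.79 − 133.25 = -4.46 m.
Hydraulic gradient: i = |Δh| / L = 4.46 / 1098.3 = 0.00406.
Flow is from higher to lower head: from BH-10 toward BH-8, i.e. toward the south.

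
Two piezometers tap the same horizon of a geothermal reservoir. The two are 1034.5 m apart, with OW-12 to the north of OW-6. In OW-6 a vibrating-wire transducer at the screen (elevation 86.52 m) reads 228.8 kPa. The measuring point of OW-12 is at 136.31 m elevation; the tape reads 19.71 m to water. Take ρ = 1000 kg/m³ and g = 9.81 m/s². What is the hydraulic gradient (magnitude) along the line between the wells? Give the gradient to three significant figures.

i ≈ 0.00653

Pressure head at OW-6: ψ = P/(ρg) = 228.8×1000 / (1000 × 9.81) = 23.32 m.
Total head at OW-6: h = z + ψ = 86.52 + 23.32 = 109.84 m.
Total head at OW-12: h = 136.31 − 19.71 = 116.60 m.
Head difference: h(OW-6) − h(OW-12) = 109.84 − 116.60 = -6.76 m.
Hydraulic gradient: i = |Δh| / L = 6.76 / 1034.5 = 0.00653.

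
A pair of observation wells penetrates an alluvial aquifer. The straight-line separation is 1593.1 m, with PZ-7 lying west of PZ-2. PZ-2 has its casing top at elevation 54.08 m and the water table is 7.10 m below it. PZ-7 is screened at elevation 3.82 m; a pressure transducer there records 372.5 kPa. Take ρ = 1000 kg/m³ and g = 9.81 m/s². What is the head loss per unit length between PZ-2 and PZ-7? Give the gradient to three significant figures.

i ≈ 0.00326 m/m

Total head at PZ-2: h = 54.08 − 7.10 = 46.98 m.
Pressure head at PZ-7: ψ = P/(ρg) = 372.5×1000 / (1000 × 9.81) = 37.97 m.
Total head at PZ-7: h = z + ψ = 3.82 + 37.97 = 41.79 m.
Head difference: h(PZ-2) − h(PZ-7) = 46.98 − 41.79 = 5.19 m.
Hydraulic gradient: i = |Δh| / L = 5.19 / 1593.1 = 0.00326.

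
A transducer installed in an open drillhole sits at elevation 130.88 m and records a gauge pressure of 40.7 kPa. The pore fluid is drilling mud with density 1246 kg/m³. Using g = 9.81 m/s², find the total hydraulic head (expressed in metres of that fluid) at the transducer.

ψ = P/(ρg) = 40.7×1000 / (1246 × 9.81) = 3.33 m.
h = z + ψ = 130.88 + 3.33 = 134.21 m.

h ≈ 134.21 m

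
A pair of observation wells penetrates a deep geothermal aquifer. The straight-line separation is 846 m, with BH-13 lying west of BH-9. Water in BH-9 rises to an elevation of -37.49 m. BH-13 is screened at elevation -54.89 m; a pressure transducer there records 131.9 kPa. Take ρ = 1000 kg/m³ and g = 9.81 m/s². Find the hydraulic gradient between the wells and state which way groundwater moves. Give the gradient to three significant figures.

Total head at BH-9: h = -37.49 m (water level in the piezometer is the total head).
Pressure head at BH-13: ψ = P/(ρg) = 131.9×1000 / (1000 × 9.81) = 13.45 m.
Total head at BH-13: h = z + ψ = -54.89 + 13.45 = -41.44 m.
Head difference: h(BH-9) − h(BH-13) = -37.49 − (-41.44) = 3.95 m.
Hydraulic gradient: i = |Δh| / L = 3.95 / 846 = 0.00467.
Flow is from higher to lower head: from BH-9 toward BH-13, i.e. toward the west.

i ≈ 0.00467; groundwater flows toward the west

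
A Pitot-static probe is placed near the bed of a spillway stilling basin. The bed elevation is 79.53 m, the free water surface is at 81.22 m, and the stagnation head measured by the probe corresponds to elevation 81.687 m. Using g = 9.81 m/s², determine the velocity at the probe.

Near the bed, under hydrostatic conditions, the piezometric head (z + ψ) equals the free-surface elevation, 81.22 m.
Velocity head = total − piezometric = 81.687 − 81.22 = 0.467 m.
v = √(2g·h_v) = √(2 × 9.81 × 0.467) = 3.03 m/s.

v ≈ 3.03 m/s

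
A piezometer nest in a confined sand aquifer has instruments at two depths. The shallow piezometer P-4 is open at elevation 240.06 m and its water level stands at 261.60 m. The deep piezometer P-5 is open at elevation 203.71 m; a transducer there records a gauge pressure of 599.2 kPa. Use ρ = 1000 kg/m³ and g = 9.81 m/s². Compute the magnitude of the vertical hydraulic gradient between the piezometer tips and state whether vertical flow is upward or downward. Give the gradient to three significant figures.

Total head at P-4: h = 261.60 m (water level in the standpipe).
Pressure head at P-5: ψ = P/(ρg) = 599.2×1000 / (1000 × 9.81) = 61.08 m.
Total head at P-5: h = z + ψ = 203.71 + 61.08 = 264.79 m.
Δh = h(P-4) − h(P-5) = 261.60 − 264.79 = -3.19 m.
Vertical separation Δz = 240.06 − 203.71 = 36.35 m.
|i_v| = |Δh| / Δz = 3.19 / 36.35 = 0.0878.
Head is higher in the deep piezometer, so vertical flow is upward (discharge condition).

|i_v| ≈ 0.0878; vertical flow is upward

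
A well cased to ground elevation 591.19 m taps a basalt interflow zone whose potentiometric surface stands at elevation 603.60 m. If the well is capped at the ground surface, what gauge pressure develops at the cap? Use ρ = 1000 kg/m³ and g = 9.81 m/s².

Head above the cap: Δh = 603.60 − 591.19 = 12.41 m.
P = ρgΔh = 1000 × 9.81 × 12.41 = 121742 Pa ≈ 122 kPa.

P ≈ 122 kPa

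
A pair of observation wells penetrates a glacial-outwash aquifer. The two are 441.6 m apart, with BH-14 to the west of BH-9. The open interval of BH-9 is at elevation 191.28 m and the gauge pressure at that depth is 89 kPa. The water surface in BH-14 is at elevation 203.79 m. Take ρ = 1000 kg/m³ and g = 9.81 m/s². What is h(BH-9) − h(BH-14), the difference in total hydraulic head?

Δh ≈ -3.44 m

Pressure head at BH-9: ψ = P/(ρg) = 89×1000 / (1000 × 9.81) = 9.07 m.
Total head at BH-9: h = z + ψ = 191.28 + 9.07 = 200.35 m.
Total head at BH-14: h = 203.79 m (water level in the piezometer is the total head).
Head difference: h(BH-9) − h(BH-14) = 200.35 − 203.79 = -3.44 m.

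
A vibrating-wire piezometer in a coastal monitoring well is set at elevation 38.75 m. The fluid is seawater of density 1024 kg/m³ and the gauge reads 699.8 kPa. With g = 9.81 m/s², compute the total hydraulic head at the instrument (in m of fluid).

h ≈ 108.41 m

ψ = P/(ρg) = 699.8×1000 / (1024 × 9.81) = 69.66 m.
h = z + ψ = 38.75 + 69.66 = 108.41 m.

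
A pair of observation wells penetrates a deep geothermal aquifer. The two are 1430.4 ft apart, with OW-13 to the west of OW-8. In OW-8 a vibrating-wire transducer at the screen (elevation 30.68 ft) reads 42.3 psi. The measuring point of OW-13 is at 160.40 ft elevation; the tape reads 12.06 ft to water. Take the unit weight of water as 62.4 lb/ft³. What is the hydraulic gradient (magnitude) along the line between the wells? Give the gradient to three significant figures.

Pressure head at OW-8: ψ = 144·P/γ = 144 × 42.3 / 62.4 = 97.62 ft.
Total head at OW-8: h = z + ψ = 30.68 + 97.62 = 128.30 ft.
Total head at OW-13: h = 160.40 − 12.06 = 148.34 ft.
Head difference: h(OW-8) − h(OW-13) = 128.30 − 148.34 = -20.04 ft.
Hydraulic gradient: i = |Δh| / L = 20.04 / 1430.4 = 0.0140.

i ≈ 0.0140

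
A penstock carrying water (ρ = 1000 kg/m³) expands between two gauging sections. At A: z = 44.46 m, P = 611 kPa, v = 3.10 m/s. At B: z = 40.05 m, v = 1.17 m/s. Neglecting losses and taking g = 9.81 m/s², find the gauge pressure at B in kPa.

P₂ ≈ 658 kPa

Pressure head at A: ψ₁ = P₁/(ρg) = 611×1000 / (1000 × 9.81) = 62.28 m.
Velocity heads: v₁²/2g = 3.10²/19.62 = 0.490 m; v₂²/2g = 1.17²/19.62 = 0.070 m.
Total head H = z₁ + ψ₁ + v₁²/2g = 44.46 + 62.28 + 0.490 = 107.23 m.
ψ₂ = H − z₂ − v₂²/2g = 107.23 − 40.05 − 0.070 = 67.11 m.
P₂ = ρgψ₂ = 1000 × 9.81 × 67.11 ≈ 658 kPa.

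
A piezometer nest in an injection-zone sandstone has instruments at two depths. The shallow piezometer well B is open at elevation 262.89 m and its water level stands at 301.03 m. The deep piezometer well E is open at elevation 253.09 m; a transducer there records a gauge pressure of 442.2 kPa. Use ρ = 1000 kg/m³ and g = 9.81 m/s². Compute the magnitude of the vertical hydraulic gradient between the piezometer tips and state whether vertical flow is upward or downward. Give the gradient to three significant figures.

|i_v| ≈ 0.292; vertical flow is downward

Total head at well B: h = 301.03 m (water level in the standpipe).
Pressure head at well E: ψ = P/(ρg) = 442.2×1000 / (1000 × 9.81) = 45.08 m.
Total head at well E: h = z + ψ = 253.09 + 45.08 = 298.17 m.
Δh = h(well B) − h(well E) = 301.03 − 298.17 = 2.86 m.
Vertical separation Δz = 262.89 − 253.09 = 9.80 m.
|i_v| = |Δh| / Δz = 2.86 / 9.80 = 0.292.
Head is higher in the shallow piezometer, so vertical flow is downward (recharge condition).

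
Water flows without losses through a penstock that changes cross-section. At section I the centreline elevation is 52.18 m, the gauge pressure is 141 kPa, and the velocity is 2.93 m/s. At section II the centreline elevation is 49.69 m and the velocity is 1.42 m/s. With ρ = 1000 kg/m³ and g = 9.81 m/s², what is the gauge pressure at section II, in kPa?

P₂ ≈ 169 kPa

Pressure head at I: ψ₁ = P₁/(ρg) = 141×1000 / (1000 × 9.81) = 14.37 m.
Velocity heads: v₁²/2g = 2.93²/19.62 = 0.438 m; v₂²/2g = 1.42²/19.62 = 0.103 m.
Total head H = z₁ + ψ₁ + v₁²/2g = 52.18 + 14.37 + 0.438 = 66.99 m.
ψ₂ = H − z₂ − v₂²/2g = 66.99 − 49.69 − 0.103 = 17.20 m.
P₂ = ρgψ₂ = 1000 × 9.81 × 17.20 ≈ 169 kPa.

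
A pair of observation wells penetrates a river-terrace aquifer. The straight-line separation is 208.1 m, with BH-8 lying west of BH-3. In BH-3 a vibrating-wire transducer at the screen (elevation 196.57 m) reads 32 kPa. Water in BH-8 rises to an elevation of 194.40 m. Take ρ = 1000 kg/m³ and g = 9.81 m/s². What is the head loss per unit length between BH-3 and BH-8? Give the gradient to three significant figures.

i ≈ 0.0261 m/m

Pressure head at BH-3: ψ = P/(ρg) = 32×1000 / (1000 × 9.81) = 3.26 m.
Total head at BH-3: h = z + ψ = 196.57 + 3.26 = 199.83 m.
Total head at BH-8: h = 194.40 m (water level in the piezometer is the total head).
Head difference: h(BH-3) − h(BH-8) = 199.83 − 194.40 = 5.43 m.
Hydraulic gradient: i = |Δh| / L = 5.43 / 208.1 = 0.0261.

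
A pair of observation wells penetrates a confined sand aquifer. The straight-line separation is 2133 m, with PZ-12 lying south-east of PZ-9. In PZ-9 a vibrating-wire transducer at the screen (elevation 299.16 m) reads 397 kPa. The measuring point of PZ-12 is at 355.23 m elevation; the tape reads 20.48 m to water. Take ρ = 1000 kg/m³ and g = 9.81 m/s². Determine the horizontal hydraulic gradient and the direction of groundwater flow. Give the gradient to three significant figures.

Pressure head at PZ-9: ψ = P/(ρg) = 397×1000 / (1000 × 9.81) = 40.47 m.
Total head at PZ-9: h = z + ψ = 299.16 + 40.47 = 339.63 m.
Total head at PZ-12: h = 355.23 − 20.48 = 334.75 m.
Head difference: h(PZ-9) − h(PZ-12) = 339.63 − 334.75 = 4.88 m.
Hydraulic gradient: i = |Δh| / L = 4.88 / 2133 = 0.00229.
Flow is from higher to lower head: from PZ-9 toward PZ-12, i.e. toward the south-east.

i ≈ 0.00229; groundwater flows toward the south-east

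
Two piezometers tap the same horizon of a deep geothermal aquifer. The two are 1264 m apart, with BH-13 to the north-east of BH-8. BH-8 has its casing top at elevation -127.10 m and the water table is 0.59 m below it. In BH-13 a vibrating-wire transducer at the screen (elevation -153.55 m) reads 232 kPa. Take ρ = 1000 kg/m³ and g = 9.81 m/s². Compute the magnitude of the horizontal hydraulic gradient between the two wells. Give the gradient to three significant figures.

i ≈ 0.00175

Total head at BH-8: h = -127.10 − 0.59 = -127.69 m.
Pressure head at BH-13: ψ = P/(ρg) = 232×1000 / (1000 × 9.81) = 23.65 m.
Total head at BH-13: h = z + ψ = -153.55 + 23.65 = -129.90 m.
Head difference: h(BH-8) − h(BH-13) = -127.69 − (-129.90) = 2.21 m.
Hydraulic gradient: i = |Δh| / L = 2.21 / 1264 = 0.00175.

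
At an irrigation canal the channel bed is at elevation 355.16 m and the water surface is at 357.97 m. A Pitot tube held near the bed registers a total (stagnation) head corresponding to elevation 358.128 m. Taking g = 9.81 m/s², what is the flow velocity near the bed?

Near the bed, under hydrostatic conditions, the piezometric head (z + ψ) equals the free-surface elevation, 357.97 m.
Velocity head = total − piezometric = 358.128 − 357.97 = 0.158 m.
v = √(2g·h_v) = √(2 × 9.81 × 0.158) = 1.76 m/s.

v ≈ 1.76 m/s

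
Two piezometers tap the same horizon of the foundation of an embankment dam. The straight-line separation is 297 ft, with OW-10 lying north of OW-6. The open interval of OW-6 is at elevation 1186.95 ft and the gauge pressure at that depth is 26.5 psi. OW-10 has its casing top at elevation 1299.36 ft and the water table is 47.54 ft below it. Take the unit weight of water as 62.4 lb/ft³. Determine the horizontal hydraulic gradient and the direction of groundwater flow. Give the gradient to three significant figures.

i ≈ 0.0125; groundwater flows toward the south

Pressure head at OW-6: ψ = 144·P/γ = 144 × 26.5 / 62.4 = 61.15 ft.
Total head at OW-6: h = z + ψ = 1186.95 + 61.15 = 1248.10 ft.
Total head at OW-10: h = 1299.36 − 47.54 = 1251.82 ft.
Head difference: h(OW-6) − h(OW-10) = 1248.10 − 1251.82 = -3.72 ft.
Hydraulic gradient: i = |Δh| / L = 3.72 / 297 = 0.0125.
Flow is from higher to lower head: from OW-10 toward OW-6, i.e. toward the south.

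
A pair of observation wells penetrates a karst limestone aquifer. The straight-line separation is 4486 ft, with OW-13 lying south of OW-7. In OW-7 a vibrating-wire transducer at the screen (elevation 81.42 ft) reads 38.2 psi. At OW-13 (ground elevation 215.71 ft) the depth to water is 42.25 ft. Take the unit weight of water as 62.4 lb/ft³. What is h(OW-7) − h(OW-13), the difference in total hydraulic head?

Δh ≈ -3.89 ft

Pressure head at OW-7: ψ = 144·P/γ = 144 × 38.2 / 62.4 = 88.15 ft.
Total head at OW-7: h = z + ψ = 81.42 + 88.15 = 169.57 ft.
Total head at OW-13: h = 215.71 − 42.25 = 173.46 ft.
Head difference: h(OW-7) − h(OW-13) = 169.57 − 173.46 = -3.89 ft.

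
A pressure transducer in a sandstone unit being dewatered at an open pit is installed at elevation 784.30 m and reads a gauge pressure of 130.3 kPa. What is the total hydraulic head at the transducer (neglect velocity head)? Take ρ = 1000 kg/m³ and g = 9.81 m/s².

ψ = P/(ρg) = 130.3×1000 / (1000 × 9.81) = 13.28 m.
h = z + ψ = 784.30 + 13.28 = 797.58 m.

h ≈ 797.58 m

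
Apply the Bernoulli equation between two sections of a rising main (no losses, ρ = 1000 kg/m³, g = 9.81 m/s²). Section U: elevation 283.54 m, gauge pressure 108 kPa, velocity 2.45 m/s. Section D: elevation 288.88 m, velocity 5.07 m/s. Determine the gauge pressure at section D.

P₂ ≈ 45.8 kPa

Pressure head at U: ψ₁ = P₁/(ρg) = 108×1000 / (1000 × 9.81) = 11.01 m.
Velocity heads: v₁²/2g = 2.45²/19.62 = 0.306 m; v₂²/2g = 5.07²/19.62 = 1.310 m.
Total head H = z₁ + ψ₁ + v₁²/2g = 283.54 + 11.01 + 0.306 = 294.86 m.
ψ₂ = H − z₂ − v₂²/2g = 294.86 − 288.88 − 1.310 = 4.67 m.
P₂ = ρgψ₂ = 1000 × 9.81 × 4.67 ≈ 45.8 kPa.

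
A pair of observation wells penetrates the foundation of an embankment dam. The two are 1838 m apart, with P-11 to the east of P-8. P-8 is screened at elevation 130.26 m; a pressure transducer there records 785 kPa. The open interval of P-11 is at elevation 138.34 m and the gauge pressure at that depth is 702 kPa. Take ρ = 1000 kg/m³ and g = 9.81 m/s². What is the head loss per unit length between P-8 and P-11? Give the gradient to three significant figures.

Pressure head at P-8: ψ = P/(ρg) = 785×1000 / (1000 × 9.81) = 80.02 m.
Total head at P-8: h = z + ψ = 130.26 + 80.02 = 210.28 m.
Pressure head at P-11: ψ = P/(ρg) = 702×1000 / (1000 × 9.81) = 71.56 m.
Total head at P-11: h = z + ψ = 138.34 + 71.56 = 209.90 m.
Head difference: h(P-8) − h(P-11) = 210.28 − 209.90 = 0.38 m.
Hydraulic gradient: i = |Δh| / L = 0.38 / 1838 = 0.000207.

i ≈ 0.000207 m/m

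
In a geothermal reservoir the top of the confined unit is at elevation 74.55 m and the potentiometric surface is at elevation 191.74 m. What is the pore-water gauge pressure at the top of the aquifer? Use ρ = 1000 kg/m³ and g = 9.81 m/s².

P ≈ 1150 kPa

Pressure head at the aquifer top: ψ = h − z = 191.74 − 74.55 = 117.19 m.
P = ρgψ = 1000 × 9.81 × 117.19 = 1149634 Pa ≈ 1150 kPa.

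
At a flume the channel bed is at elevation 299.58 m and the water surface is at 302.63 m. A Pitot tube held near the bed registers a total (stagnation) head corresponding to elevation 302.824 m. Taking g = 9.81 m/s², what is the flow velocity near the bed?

Near the bed, under hydrostatic conditions, the piezometric head (z + ψ) equals the free-surface elevation, 302.63 m.
Velocity head = total − piezometric = 302.824 − 302.63 = 0.194 m.
v = √(2g·h_v) = √(2 × 9.81 × 0.194) = 1.95 m/s.

v ≈ 1.95 m/s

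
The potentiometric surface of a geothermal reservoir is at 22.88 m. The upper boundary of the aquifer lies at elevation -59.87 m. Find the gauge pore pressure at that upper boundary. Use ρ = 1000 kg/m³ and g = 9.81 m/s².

Pressure head at the aquifer top: ψ = h − z = 22.88 − (-59.87) = 82.75 m.
P = ρgψ = 1000 × 9.81 × 82.75 = 811778 Pa ≈ 812 kPa.

P ≈ 812 kPa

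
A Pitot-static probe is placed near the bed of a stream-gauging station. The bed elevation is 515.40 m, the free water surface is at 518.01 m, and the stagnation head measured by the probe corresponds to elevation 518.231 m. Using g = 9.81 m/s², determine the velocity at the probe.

v ≈ 2.08 m/s

Near the bed, under hydrostatic conditions, the piezometric head (z + ψ) equals the free-surface elevation, 518.01 m.
Velocity head = total − piezometric = 518.231 − 518.01 = 0.221 m.
v = √(2g·h_v) = √(2 × 9.81 × 0.221) = 2.08 m/s.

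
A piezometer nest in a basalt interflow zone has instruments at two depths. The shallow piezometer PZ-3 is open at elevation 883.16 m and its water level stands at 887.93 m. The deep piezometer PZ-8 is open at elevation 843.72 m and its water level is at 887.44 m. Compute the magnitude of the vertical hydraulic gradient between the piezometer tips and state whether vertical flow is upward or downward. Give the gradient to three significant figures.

Total head at PZ-3: h = 887.93 m (water level in the standpipe).
Total head at PZ-8: h = 887.44 m.
Δh = h(PZ-3) − h(PZ-8) = 887.93 − 887.44 = 0.49 m.
Vertical separation Δz = 883.16 − 843.72 = 39.44 m.
|i_v| = |Δh| / Δz = 0.49 / 39.44 = 0.0124.
Head is higher in the shallow piezometer, so vertical flow is downward (recharge condition).

|i_v| ≈ 0.0124; vertical flow is downward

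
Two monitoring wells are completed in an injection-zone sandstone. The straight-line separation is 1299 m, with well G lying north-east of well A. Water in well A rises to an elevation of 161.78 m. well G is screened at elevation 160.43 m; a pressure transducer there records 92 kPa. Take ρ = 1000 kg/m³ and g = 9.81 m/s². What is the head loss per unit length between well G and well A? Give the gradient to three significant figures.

i ≈ 0.00618 m/m

Total head at well A: h = 161.78 m (water level in the piezometer is the total head).
Pressure head at well G: ψ = P/(ρg) = 92×1000 / (1000 × 9.81) = 9.38 m.
Total head at well G: h = z + ψ = 160.43 + 9.38 = 169.81 m.
Head difference: h(well A) − h(well G) = 161.78 − 169.81 = -8.03 m.
Hydraulic gradient: i = |Δh| / L = 8.03 / 1299 = 0.00618.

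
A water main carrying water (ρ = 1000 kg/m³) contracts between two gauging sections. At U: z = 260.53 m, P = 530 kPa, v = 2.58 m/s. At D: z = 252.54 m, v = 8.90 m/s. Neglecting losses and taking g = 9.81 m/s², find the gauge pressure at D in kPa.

Pressure head at U: ψ₁ = P₁/(ρg) = 530×1000 / (1000 × 9.81) = 54.03 m.
Velocity heads: v₁²/2g = 2.58²/19.62 = 0.339 m; v₂²/2g = 8.90²/19.62 = 4.037 m.
Total head H = z₁ + ψ₁ + v₁²/2g = 260.53 + 54.03 + 0.339 = 314.90 m.
ψ₂ = H − z₂ − v₂²/2g = 314.90 − 252.54 − 4.037 = 58.32 m.
P₂ = ρgψ₂ = 1000 × 9.81 × 58.32 ≈ 572 kPa.

P₂ ≈ 572 kPa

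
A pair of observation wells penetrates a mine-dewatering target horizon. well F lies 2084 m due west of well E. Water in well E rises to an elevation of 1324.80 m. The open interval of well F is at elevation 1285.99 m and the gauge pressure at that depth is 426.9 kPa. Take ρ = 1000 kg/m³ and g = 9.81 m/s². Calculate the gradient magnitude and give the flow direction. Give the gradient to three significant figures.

i ≈ 0.00226; groundwater flows toward the east

Total head at well E: h = 1324.80 m (water level in the piezometer is the total head).
Pressure head at well F: ψ = P/(ρg) = 426.9×1000 / (1000 × 9.81) = 43.52 m.
Total head at well F: h = z + ψ = 1285.99 + 43.52 = 1329.51 m.
Head difference: h(well E) − h(well F) = 1324.80 − 1329.51 = -4.71 m.
Hydraulic gradient: i = |Δh| / L = 4.71 / 2084 = 0.00226.
Flow is from higher to lower head: from well F toward well E, i.e. toward the east.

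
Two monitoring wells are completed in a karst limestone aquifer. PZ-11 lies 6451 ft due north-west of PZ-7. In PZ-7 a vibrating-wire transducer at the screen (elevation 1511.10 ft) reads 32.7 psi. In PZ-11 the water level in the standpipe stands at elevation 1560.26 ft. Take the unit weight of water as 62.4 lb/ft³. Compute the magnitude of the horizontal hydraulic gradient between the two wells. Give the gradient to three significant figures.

Pressure head at PZ-7: ψ = 144·P/γ = 144 × 32.7 / 62.4 = 75.46 ft.
Total head at PZ-7: h = z + ψ = 1511.10 + 75.46 = 1586.56 ft.
Total head at PZ-11: h = 1560.26 ft (water level in the piezometer is the total head).
Head difference: h(PZ-7) − h(PZ-11) = 1586.56 − 1560.26 = 26.30 ft.
Hydraulic gradient: i = |Δh| / L = 26.30 / 6451 = 0.00408.

i ≈ 0.00408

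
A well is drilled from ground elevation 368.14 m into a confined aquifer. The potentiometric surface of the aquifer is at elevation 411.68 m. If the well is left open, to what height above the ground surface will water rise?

≈ 43.54 m above ground

Water rises to the potentiometric surface, so the rise above ground = 411.68 − 368.14 = 43.54 m.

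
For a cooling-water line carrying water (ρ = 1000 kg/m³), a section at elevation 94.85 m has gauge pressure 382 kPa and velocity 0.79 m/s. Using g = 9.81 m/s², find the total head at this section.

h ≈ 133.82 m

Pressure head ψ = P/(ρg) = 382×1000 / (1000 × 9.81) = 38.94 m.
Velocity head = v²/(2g) = 0.79² / (2 × 9.81) = 0.032 m.
h = z + ψ + v²/(2g) = 94.85 + 38.94 + 0.032 = 133.82 m.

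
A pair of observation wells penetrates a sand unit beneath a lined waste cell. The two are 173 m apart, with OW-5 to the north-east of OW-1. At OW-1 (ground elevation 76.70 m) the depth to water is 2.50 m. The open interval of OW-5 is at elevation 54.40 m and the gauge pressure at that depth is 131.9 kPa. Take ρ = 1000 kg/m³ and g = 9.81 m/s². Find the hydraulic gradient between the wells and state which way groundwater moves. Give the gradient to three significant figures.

Total head at OW-1: h = 76.70 − 2.50 = 74.20 m.
Pressure head at OW-5: ψ = P/(ρg) = 131.9×1000 / (1000 × 9.81) = 13.45 m.
Total head at OW-5: h = z + ψ = 54.40 + 13.45 = 67.85 m.
Head difference: h(OW-1) − h(OW-5) = 74.20 − 67.85 = 6.35 m.
Hydraulic gradient: i = |Δh| / L = 6.35 / 173 = 0.0367.
Flow is from higher to lower head: from OW-1 toward OW-5, i.e. toward the north-east.

i ≈ 0.0367; groundwater flows toward the north-east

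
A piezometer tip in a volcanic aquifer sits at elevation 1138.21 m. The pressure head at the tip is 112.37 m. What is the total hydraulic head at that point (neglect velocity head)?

h ≈ 1250.58 m

h = z + ψ = 1138.21 + 112.37 = 1250.58 m.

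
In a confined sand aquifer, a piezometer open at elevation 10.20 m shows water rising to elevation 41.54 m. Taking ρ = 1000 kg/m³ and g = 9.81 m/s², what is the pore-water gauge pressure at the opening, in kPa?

Pressure head ψ = h − z = 41.54 − 10.20 = 31.34 m.
P = ρgψ = 1000 × 9.81 × 31.34 = 307445 Pa ≈ 307 kPa.

P ≈ 307 kPa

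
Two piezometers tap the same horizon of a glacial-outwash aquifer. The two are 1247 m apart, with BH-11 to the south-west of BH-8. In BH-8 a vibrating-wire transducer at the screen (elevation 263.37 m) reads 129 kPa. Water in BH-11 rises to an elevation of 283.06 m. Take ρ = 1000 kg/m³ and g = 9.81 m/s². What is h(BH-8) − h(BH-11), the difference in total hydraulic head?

Δh ≈ -6.54 m

Pressure head at BH-8: ψ = P/(ρg) = 129×1000 / (1000 × 9.81) = 13.15 m.
Total head at BH-8: h = z + ψ = 263.37 + 13.15 = 276.52 m.
Total head at BH-11: h = 283.06 m (water level in the piezometer is the total head).
Head difference: h(BH-8) − h(BH-11) = 276.52 − 283.06 = -6.54 m.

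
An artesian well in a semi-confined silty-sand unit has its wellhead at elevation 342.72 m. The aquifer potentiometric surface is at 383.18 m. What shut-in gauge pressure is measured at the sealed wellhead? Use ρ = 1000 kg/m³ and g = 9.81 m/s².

Head above the cap: Δh = 383.18 − 342.72 = 40.46 m.
P = ρgΔh = 1000 × 9.81 × 40.46 = 396913 Pa ≈ 397 kPa.

P ≈ 397 kPa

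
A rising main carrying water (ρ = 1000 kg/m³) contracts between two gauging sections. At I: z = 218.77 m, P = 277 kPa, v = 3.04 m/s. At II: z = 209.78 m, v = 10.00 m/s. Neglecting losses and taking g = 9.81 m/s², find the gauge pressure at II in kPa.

Pressure head at I: ψ₁ = P₁/(ρg) = 277×1000 / (1000 × 9.81) = 28.24 m.
Velocity heads: v₁²/2g = 3.04²/19.62 = 0.471 m; v₂²/2g = 10.00²/19.62 = 5.097 m.
Total head H = z₁ + ψ₁ + v₁²/2g = 218.77 + 28.24 + 0.471 = 247.48 m.
ψ₂ = H − z₂ − v₂²/2g = 247.48 − 209.78 − 5.097 = 32.60 m.
P₂ = ρgψ₂ = 1000 × 9.81 × 32.60 ≈ 320 kPa.

P₂ ≈ 320 kPa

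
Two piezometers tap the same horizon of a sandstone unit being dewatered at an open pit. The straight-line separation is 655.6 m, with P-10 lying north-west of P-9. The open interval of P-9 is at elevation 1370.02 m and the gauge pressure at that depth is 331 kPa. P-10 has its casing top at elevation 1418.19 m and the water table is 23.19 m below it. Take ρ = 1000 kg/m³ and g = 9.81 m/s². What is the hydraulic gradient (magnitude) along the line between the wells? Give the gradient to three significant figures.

i ≈ 0.0134

Pressure head at P-9: ψ = P/(ρg) = 331×1000 / (1000 × 9.81) = 33.74 m.
Total head at P-9: h = z + ψ = 1370.02 + 33.74 = 1403.76 m.
Total head at P-10: h = 1418.19 − 23.19 = 1395.00 m.
Head difference: h(P-9) − h(P-10) = 1403.76 − 1395.00 = 8.76 m.
Hydraulic gradient: i = |Δh| / L = 8.76 / 655.6 = 0.0134.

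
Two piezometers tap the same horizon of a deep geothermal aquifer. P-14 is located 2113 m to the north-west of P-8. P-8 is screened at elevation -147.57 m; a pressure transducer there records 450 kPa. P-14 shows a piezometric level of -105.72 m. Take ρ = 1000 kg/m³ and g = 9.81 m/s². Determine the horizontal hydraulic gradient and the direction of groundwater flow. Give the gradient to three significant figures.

Pressure head at P-8: ψ = P/(ρg) = 450×1000 / (1000 × 9.81) = 45.87 m.
Total head at P-8: h = z + ψ = -147.57 + 45.87 = -101.70 m.
Total head at P-14: h = -105.72 m (water level in the piezometer is the total head).
Head difference: h(P-8) − h(P-14) = -101.70 − (-105.72) = 4.02 m.
Hydraulic gradient: i = |Δh| / L = 4.02 / 2113 = 0.00190.
Flow is from higher to lower head: from P-8 toward P-14, i.e. toward the north-west.

i ≈ 0.00190; groundwater flows toward the north-west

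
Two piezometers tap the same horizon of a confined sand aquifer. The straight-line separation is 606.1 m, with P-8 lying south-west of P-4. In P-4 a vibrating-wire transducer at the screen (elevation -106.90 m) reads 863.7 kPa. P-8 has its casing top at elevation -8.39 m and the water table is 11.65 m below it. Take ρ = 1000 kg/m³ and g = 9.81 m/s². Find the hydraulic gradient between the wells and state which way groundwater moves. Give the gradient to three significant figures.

Pressure head at P-4: ψ = P/(ρg) = 863.7×1000 / (1000 × 9.81) = 88.04 m.
Total head at P-4: h = z + ψ = -106.90 + 88.04 = -18.86 m.
Total head at P-8: h = -8.39 − 11.65 = -20.04 m.
Head difference: h(P-4) − h(P-8) = -18.86 − (-20.04) = 1.18 m.
Hydraulic gradient: i = |Δh| / L = 1.18 / 606.1 = 0.00195.
Flow is from higher to lower head: from P-4 toward P-8, i.e. toward the south-west.

i ≈ 0.00195; groundwater flows toward the south-west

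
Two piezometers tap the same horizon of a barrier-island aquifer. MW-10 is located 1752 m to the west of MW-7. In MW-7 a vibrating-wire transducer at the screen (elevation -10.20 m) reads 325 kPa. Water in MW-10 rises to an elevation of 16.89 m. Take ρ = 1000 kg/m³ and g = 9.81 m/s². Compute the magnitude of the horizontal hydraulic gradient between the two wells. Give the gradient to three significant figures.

i ≈ 0.00345

Pressure head at MW-7: ψ = P/(ρg) = 325×1000 / (1000 × 9.81) = 33.13 m.
Total head at MW-7: h = z + ψ = -10.20 + 33.13 = 22.93 m.
Total head at MW-10: h = 16.89 m (water level in the piezometer is the total head).
Head difference: h(MW-7) − h(MW-10) = 22.93 − 16.89 = 6.04 m.
Hydraulic gradient: i = |Δh| / L = 6.04 / 1752 = 0.00345.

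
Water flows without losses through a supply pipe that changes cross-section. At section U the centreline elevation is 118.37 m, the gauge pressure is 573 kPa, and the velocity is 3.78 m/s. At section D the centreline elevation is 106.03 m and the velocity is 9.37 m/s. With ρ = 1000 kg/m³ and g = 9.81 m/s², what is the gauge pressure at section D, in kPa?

P₂ ≈ 657 kPa

Pressure head at U: ψ₁ = P₁/(ρg) = 573×1000 / (1000 × 9.81) = 58.41 m.
Velocity heads: v₁²/2g = 3.78²/19.62 = 0.728 m; v₂²/2g = 9.37²/19.62 = 4.475 m.
Total head H = z₁ + ψ₁ + v₁²/2g = 118.37 + 58.41 + 0.728 = 177.51 m.
ψ₂ = H − z₂ − v₂²/2g = 177.51 − 106.03 − 4.475 = 67.00 m.
P₂ = ρgψ₂ = 1000 × 9.81 × 67.00 ≈ 657 kPa.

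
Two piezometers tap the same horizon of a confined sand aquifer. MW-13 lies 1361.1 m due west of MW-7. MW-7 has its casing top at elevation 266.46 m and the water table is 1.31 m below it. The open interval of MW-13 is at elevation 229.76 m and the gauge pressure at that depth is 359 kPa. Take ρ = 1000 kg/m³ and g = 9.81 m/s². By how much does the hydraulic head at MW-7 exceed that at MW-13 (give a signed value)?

Total head at MW-7: h = 266.46 − 1.31 = 265.15 m.
Pressure head at MW-13: ψ = P/(ρg) = 359×1000 / (1000 × 9.81) = 36.60 m.
Total head at MW-13: h = z + ψ = 229.76 + 36.60 = 266.36 m.
Head difference: h(MW-7) − h(MW-13) = 265.15 − 266.36 = -1.21 m.

Δh ≈ -1.21 m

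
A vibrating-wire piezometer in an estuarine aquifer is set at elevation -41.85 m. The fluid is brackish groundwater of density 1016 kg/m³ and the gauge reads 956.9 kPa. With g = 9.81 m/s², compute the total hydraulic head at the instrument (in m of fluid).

h ≈ 54.16 m

ψ = P/(ρg) = 956.9×1000 / (1016 × 9.81) = 96.01 m.
h = z + ψ = -41.85 + 96.01 = 54.16 m.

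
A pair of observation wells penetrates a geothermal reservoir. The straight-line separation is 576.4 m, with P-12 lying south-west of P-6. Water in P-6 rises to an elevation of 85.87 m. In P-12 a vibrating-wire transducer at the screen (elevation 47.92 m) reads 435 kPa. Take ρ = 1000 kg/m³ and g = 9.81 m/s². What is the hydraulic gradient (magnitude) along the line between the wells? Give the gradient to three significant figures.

Total head at P-6: h = 85.87 m (water level in the piezometer is the total head).
Pressure head at P-12: ψ = P/(ρg) = 435×1000 / (1000 × 9.81) = 44.34 m.
Total head at P-12: h = z + ψ = 47.92 + 44.34 = 92.26 m.
Head difference: h(P-6) − h(P-12) = 85.87 − 92.26 = -6.39 m.
Hydraulic gradient: i = |Δh| / L = 6.39 / 576.4 = 0.0111.

i ≈ 0.0111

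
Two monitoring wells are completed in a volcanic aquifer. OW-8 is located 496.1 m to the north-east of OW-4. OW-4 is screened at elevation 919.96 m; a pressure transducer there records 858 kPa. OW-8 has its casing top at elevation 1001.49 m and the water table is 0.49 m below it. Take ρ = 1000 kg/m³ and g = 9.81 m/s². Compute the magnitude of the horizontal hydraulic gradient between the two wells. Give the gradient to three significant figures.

i ≈ 0.0129

Pressure head at OW-4: ψ = P/(ρg) = 858×1000 / (1000 × 9.81) = 87.46 m.
Total head at OW-4: h = z + ψ = 919.96 + 87.46 = 1007.42 m.
Total head at OW-8: h = 1001.49 − 0.49 = 1001.00 m.
Head difference: h(OW-4) − h(OW-8) = 1007.42 − 1001.00 = 6.42 m.
Hydraulic gradient: i = |Δh| / L = 6.42 / 496.1 = 0.0129.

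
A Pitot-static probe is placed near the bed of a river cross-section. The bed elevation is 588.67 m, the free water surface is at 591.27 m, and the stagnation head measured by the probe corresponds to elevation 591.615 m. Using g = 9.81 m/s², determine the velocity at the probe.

v ≈ 2.60 m/s

Near the bed, under hydrostatic conditions, the piezometric head (z + ψ) equals the free-surface elevation, 591.27 m.
Velocity head = total − piezometric = 591.615 − 591.27 = 0.345 m.
v = √(2g·h_v) = √(2 × 9.81 × 0.345) = 2.60 m/s.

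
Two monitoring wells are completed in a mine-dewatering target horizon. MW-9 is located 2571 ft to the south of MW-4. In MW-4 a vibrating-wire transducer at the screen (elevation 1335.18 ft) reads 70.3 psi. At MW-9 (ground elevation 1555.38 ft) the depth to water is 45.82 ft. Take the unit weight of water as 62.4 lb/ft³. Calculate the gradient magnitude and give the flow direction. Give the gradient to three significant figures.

Pressure head at MW-4: ψ = 144·P/γ = 144 × 70.3 / 62.4 = 162.23 ft.
Total head at MW-4: h = z + ψ = 1335.18 + 162.23 = 1497.41 ft.
Total head at MW-9: h = 1555.38 − 45.82 = 1509.56 ft.
Head difference: h(MW-4) − h(MW-9) = 1497.41 − 1509.56 = -12.15 ft.
Hydraulic gradient: i = |Δh| / L = 12.15 / 2571 = 0.00473.
Flow is from higher to lower head: from MW-9 toward MW-4, i.e. toward the north.

i ≈ 0.00473; groundwater flows toward the north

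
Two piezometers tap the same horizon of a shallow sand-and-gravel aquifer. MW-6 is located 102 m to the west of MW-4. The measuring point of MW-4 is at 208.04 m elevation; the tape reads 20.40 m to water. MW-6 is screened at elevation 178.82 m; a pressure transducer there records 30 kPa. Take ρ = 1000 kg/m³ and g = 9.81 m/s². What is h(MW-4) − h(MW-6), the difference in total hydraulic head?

Δh ≈ 5.76 m

Total head at MW-4: h = 208.04 − 20.40 = 187.64 m.
Pressure head at MW-6: ψ = P/(ρg) = 30×1000 / (1000 × 9.81) = 3.06 m.
Total head at MW-6: h = z + ψ = 178.82 + 3.06 = 181.88 m.
Head difference: h(MW-4) − h(MW-6) = 187.64 − 181.88 = 5.76 m.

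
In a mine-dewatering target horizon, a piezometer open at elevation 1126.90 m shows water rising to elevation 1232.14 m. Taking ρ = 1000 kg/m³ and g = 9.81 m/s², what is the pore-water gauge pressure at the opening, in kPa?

Pressure head ψ = h − z = 1232.14 − 1126.90 = 105.24 m.
P = ρgψ = 1000 × 9.81 × 105.24 = 1032404 Pa ≈ 1030 kPa.

P ≈ 1030 kPa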